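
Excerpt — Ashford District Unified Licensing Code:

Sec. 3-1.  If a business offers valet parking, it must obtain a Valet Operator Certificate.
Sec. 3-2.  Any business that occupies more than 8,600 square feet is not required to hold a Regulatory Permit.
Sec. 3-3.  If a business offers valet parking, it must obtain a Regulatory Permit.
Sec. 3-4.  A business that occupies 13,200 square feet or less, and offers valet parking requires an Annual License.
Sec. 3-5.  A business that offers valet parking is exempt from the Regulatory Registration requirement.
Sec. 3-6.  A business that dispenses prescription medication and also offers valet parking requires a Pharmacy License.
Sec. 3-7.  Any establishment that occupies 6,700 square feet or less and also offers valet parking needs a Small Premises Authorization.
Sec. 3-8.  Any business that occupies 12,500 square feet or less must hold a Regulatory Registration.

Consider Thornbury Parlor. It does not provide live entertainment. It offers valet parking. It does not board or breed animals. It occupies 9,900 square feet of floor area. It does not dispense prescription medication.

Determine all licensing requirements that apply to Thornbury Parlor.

Sec. 3-1. offers valet parking → Valet Operator Certificate required.
Sec. 3-2. floor area 9,900 square feet > 8,600 square feet → exempt from Regulatory Permit.
Sec. 3-3. offers valet parking → Regulatory Permit required.
Sec. 3-4. floor area 9,900 square feet ≤ 13,200 square feet; offers valet parking → Annual License required.
Sec. 3-5. offers valet parking → exempt from Regulatory Registration.
Sec. 3-6. does not dispense prescription medication; offers valet parking → Pharmacy License not required.
Sec. 3-7. floor area 9,900 square feet > 6,700 square feet; offers valet parking → Small Premises Authorization not required.
Sec. 3-8. floor area 9,900 square feet ≤ 12,500 square feet → Regulatory Registration required.

Annual License, Valet Operator Certificate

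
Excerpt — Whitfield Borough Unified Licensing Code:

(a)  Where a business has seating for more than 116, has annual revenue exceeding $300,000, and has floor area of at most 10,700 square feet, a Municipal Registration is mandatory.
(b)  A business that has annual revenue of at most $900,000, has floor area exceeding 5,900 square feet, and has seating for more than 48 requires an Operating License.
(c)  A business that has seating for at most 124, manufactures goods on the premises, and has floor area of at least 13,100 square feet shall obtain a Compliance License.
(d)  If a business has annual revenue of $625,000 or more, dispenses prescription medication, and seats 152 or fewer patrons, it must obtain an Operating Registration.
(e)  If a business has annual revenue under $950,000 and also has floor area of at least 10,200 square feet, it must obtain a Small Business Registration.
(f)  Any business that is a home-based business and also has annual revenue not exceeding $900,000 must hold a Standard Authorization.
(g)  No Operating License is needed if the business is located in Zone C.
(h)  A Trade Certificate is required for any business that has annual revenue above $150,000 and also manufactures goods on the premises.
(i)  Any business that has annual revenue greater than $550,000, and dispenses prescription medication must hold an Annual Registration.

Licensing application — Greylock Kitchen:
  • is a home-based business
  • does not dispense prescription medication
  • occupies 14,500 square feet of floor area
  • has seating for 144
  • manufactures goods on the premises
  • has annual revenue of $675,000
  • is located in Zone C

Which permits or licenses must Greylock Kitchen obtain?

Small Business Registration, Standard Authorization, Trade Certificate

(a) seating 144 > 116; revenue $675,000 > $300,000; floor area 14,500 square feet > 10,700 square feet → Municipal Registration not required.
(b) revenue $675,000 ≤ $900,000; floor area 14,500 square feet > 5,900 square feet; seating 144 > 48 → Operating License required.
(c) seating 144 > 124; manufactures goods on the premises; floor area 14,500 square feet ≥ 13,100 square feet → Compliance License not required.
(d) revenue $675,000 ≥ $625,000; does not dispense prescription medication; seating 144 ≤ 152 → Operating Registration not required.
(e) revenue $675,000 < $950,000; floor area 14,500 square feet ≥ 10,200 square feet → Small Business Registration required.
(f) is a home-based business; revenue $675,000 ≤ $900,000 → Standard Authorization required.
(g) is located in Zone C → exempt from Operating License.
(h) revenue $675,000 > $150,000; manufactures goods on the premises → Trade Certificate required.
(i) revenue $675,000 > $550,000; does not dispense prescription medication → Annual Registration not required.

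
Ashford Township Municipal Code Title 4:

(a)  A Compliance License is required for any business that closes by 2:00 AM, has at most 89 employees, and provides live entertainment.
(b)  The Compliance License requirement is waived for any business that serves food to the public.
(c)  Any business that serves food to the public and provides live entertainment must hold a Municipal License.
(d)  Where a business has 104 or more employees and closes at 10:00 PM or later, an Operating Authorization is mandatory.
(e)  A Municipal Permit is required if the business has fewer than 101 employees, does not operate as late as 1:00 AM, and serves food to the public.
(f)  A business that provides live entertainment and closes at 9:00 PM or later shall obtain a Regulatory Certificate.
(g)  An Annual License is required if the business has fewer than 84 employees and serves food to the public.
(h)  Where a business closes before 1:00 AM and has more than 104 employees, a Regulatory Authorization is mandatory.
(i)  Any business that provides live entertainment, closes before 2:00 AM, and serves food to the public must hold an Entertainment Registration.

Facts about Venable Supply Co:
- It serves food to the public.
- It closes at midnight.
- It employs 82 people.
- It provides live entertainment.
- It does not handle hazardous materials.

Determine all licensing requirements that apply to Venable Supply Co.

(a) closes midnight, at/before 2:00 AM; employees 82 ≤ 89; provides live entertainment → Compliance License required.
(b) serves food to the public → exempt from Compliance License.
(c) serves food to the public; provides live entertainment → Municipal License required.
(d) employees 82 < 104; closes midnight, after 10:00 PM → Operating Authorization not required.
(e) employees 82 < 101; closes midnight, at/before 1:00 AM; serves food to the public → Municipal Permit required.
(f) provides live entertainment; closes midnight, after 9:00 PM → Regulatory Certificate required.
(g) employees 82 < 84; serves food to the public → Annual License required.
(h) closes midnight, at/before 1:00 AM; employees 82 ≤ 104 → Regulatory Authorization not required.
(i) provides live entertainment; closes midnight, at/before 2:00 AM; serves food to the public → Entertainment Registration required.

Annual License, Entertainment Registration, Municipal License, Municipal Permit, Regulatory Certificate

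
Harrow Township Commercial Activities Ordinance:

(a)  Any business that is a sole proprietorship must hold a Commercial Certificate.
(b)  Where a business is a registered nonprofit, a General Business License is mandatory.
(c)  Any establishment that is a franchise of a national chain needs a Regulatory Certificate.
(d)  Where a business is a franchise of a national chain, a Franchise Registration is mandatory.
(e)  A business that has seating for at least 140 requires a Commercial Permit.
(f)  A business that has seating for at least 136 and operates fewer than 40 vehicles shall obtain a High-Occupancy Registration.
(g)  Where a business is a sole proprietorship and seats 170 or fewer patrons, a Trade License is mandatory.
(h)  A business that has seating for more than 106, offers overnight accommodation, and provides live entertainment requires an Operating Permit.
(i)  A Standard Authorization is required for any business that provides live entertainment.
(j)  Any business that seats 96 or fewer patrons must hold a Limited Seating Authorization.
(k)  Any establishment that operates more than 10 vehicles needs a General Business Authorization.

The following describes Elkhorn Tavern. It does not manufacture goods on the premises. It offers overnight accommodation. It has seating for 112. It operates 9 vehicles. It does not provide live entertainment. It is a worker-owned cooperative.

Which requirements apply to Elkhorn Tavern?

(a) is a worker-owned cooperative (not: is a sole proprietorship) → Commercial Certificate not required.
(b) is a worker-owned cooperative (not: is a registered nonprofit) → General Business License not required.
(c) is a worker-owned cooperative (not: is a franchise of a national chain) → Regulatory Certificate not required.
(d) is a worker-owned cooperative (not: is a franchise of a national chain) → Franchise Registration not required.
(e) seating 112 < 140 → Commercial Permit not required.
(f) seating 112 < 136; vehicles 9 < 40 → High-Occupancy Registration not required.
(g) is a worker-owned cooperative (not: is a sole proprietorship); seating 112 ≤ 170 → Trade License not required.
(h) seating 112 > 106; offers overnight accommodation; does not provide live entertainment → Operating Permit not required.
(i) does not provide live entertainment → Standard Authorization not required.
(j) seating 112 > 96 → Limited Seating Authorization not required.
(k) vehicles 9 ≤ 10 → General Business Authorization not required.

None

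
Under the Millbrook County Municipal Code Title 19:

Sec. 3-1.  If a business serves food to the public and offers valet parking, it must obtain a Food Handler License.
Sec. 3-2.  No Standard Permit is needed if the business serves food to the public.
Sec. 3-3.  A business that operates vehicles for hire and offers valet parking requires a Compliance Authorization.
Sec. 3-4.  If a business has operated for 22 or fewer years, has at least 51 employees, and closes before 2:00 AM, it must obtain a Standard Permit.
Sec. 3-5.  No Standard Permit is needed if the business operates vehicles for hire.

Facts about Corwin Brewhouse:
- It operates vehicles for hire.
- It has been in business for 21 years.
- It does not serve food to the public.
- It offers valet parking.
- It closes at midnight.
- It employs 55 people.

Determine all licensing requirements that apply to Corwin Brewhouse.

Sec. 3-1. does not serve food to the public; offers valet parking → Food Handler License not required.
Sec. 3-2. does not serve food to the public → Standard Permit exemption does not apply.
Sec. 3-3. operates vehicles for hire; offers valet parking → Compliance Authorization required.
Sec. 3-4. years in business 21 ≤ 22; employees 55 ≥ 51; closes midnight, at/before 2:00 AM → Standard Permit required.
Sec. 3-5. operates vehicles for hire → exempt from Standard Permit.

Compliance Authorization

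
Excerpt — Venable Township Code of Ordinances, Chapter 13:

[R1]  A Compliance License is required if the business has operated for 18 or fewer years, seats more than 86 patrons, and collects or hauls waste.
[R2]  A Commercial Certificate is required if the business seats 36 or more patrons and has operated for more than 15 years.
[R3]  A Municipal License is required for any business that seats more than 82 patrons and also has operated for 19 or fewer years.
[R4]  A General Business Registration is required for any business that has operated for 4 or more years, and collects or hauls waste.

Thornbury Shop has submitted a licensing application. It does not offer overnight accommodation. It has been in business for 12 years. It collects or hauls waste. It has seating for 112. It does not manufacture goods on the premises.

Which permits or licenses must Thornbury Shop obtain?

Compliance License, General Business Registration, Municipal License

[R1] years in business 12 ≤ 18; seating 112 > 86; collects or hauls waste → Compliance License required.
[R2] seating 112 ≥ 36; years in business 12 ≤ 15 → Commercial Certificate not required.
[R3] seating 112 > 82; years in business 12 ≤ 19 → Municipal License required.
[R4] years in business 12 ≥ 4; collects or hauls waste → General Business Registration required.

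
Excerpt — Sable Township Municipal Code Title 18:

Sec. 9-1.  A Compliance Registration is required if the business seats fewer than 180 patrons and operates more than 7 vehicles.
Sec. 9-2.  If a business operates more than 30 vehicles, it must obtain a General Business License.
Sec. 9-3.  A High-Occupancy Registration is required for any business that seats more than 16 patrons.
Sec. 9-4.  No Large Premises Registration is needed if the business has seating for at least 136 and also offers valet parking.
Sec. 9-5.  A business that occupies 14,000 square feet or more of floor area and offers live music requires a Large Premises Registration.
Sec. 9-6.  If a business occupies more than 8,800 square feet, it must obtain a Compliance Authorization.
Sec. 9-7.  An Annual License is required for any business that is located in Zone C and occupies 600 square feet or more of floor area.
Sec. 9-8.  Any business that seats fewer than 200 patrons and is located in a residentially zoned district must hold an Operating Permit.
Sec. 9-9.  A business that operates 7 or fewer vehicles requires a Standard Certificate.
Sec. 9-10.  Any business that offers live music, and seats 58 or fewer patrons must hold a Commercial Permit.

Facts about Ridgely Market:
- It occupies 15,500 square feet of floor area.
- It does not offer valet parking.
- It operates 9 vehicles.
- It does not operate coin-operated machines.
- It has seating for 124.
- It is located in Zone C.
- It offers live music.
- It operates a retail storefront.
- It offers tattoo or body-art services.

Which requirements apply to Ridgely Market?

Sec. 9-1. seating 124 < 180; vehicles 9 > 7 → Compliance Registration required.
Sec. 9-2. vehicles 9 ≤ 30 → General Business License not required.
Sec. 9-3. seating 124 > 16 → High-Occupancy Registration required.
Sec. 9-4. seating 124 < 136; does not offer valet parking → Large Premises Registration exemption does not apply.
Sec. 9-5. floor area 15,500 square feet ≥ 14,000 square feet; offers live music → Large Premises Registration required.
Sec. 9-6. floor area 15,500 square feet > 8,800 square feet → Compliance Authorization required.
Sec. 9-7. is located in Zone C; floor area 15,500 square feet ≥ 600 square feet → Annual License required.
Sec. 9-8. seating 124 < 200; is located in Zone C (not: is located in a residentially zoned district) → Operating Permit not required.
Sec. 9-9. vehicles 9 > 7 → Standard Certificate not required.
Sec. 9-10. offers live music; seating 124 > 58 → Commercial Permit not required.

Annual License, Compliance Authorization, Compliance Registration, High-Occupancy Registration, Large Premises Registration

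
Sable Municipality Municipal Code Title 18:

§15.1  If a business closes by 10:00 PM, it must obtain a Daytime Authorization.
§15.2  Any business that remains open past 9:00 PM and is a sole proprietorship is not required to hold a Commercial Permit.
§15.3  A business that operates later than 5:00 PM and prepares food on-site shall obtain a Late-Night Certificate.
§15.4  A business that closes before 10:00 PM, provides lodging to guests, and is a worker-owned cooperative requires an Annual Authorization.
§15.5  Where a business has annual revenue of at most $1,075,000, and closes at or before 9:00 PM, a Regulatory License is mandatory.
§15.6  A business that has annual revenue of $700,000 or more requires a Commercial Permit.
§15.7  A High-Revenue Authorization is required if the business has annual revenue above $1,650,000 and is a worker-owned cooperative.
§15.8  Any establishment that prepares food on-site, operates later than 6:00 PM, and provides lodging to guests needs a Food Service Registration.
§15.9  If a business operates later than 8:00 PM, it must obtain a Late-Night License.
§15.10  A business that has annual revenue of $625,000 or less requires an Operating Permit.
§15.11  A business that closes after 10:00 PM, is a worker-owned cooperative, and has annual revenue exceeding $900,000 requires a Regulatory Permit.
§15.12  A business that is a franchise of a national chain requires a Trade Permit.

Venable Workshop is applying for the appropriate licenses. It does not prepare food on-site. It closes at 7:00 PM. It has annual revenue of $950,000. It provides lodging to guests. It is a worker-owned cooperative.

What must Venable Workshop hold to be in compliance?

Annual Authorization, Commercial Permit, Daytime Authorization, Regulatory License

§15.1 closes 7:00 PM, at/before 10:00 PM → Daytime Authorization required.
§15.2 closes 7:00 PM, at/before 9:00 PM; is a worker-owned cooperative (not: is a sole proprietorship) → Commercial Permit exemption does not apply.
§15.3 closes 7:00 PM, after 5:00 PM; does not prepare food on-site → Late-Night Certificate not required.
§15.4 closes 7:00 PM, at/before 10:00 PM; provides lodging to guests; is a worker-owned cooperative → Annual Authorization required.
§15.5 revenue $950,000 ≤ $1,075,000; closes 7:00 PM, at/before 9:00 PM → Regulatory License required.
§15.6 revenue $950,000 ≥ $700,000 → Commercial Permit required.
§15.7 revenue $950,000 ≤ $1,650,000; is a worker-owned cooperative → High-Revenue Authorization not required.
§15.8 does not prepare food on-site; closes 7:00 PM, after 6:00 PM; provides lodging to guests → Food Service Registration not required.
§15.9 closes 7:00 PM, at/before 8:00 PM → Late-Night License not required.
§15.10 revenue $950,000 > $625,000 → Operating Permit not required.
§15.11 closes 7:00 PM, at/before 10:00 PM; is a worker-owned cooperative; revenue $950,000 > $900,000 → Regulatory Permit not required.
§15.12 is a worker-owned cooperative (not: is a franchise of a national chain) → Trade Permit not required.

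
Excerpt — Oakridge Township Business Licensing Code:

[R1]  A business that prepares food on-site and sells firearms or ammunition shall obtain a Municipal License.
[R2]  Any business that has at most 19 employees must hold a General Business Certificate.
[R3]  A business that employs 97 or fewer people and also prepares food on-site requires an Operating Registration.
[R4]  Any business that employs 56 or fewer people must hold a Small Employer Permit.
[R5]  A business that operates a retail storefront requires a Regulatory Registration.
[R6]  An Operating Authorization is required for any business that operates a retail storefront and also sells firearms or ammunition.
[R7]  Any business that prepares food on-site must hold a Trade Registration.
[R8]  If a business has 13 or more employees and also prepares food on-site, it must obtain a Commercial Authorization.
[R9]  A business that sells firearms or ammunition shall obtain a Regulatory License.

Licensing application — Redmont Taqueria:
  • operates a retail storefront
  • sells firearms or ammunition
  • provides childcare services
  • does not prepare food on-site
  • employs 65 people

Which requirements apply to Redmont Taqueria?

Operating Authorization, Regulatory License, Regulatory Registration

[R1] does not prepare food on-site; sells firearms or ammunition → Municipal License not required.
[R2] employees 65 > 19 → General Business Certificate not required.
[R3] employees 65 ≤ 97; does not prepare food on-site → Operating Registration not required.
[R4] employees 65 > 56 → Small Employer Permit not required.
[R5] operates a retail storefront → Regulatory Registration required.
[R6] operates a retail storefront; sells firearms or ammunition → Operating Authorization required.
[R7] does not prepare food on-site → Trade Registration not required.
[R8] employees 65 ≥ 13; does not prepare food on-site → Commercial Authorization not required.
[R9] sells firearms or ammunition → Regulatory License required.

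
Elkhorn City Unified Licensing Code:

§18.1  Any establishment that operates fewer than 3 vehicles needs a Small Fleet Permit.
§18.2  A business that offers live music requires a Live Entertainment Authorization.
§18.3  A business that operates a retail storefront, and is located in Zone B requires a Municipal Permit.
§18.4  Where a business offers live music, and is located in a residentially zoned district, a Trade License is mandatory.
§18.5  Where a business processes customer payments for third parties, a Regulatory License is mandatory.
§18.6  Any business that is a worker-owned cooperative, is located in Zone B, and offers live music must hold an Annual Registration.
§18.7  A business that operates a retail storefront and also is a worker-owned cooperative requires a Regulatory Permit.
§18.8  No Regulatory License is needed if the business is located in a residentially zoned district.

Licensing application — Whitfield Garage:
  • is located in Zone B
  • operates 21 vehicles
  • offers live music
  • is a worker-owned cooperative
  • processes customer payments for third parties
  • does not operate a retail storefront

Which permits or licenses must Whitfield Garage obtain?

Annual Registration, Live Entertainment Authorization, Regulatory License

§18.1 vehicles 21 ≥ 3 → Small Fleet Permit not required.
§18.2 offers live music → Live Entertainment Authorization required.
§18.3 does not operate a retail storefront; is located in Zone B → Municipal Permit not required.
§18.4 offers live music; is located in Zone B (not: is located in a residentially zoned district) → Trade License not required.
§18.5 processes customer payments for third parties → Regulatory License required.
§18.6 is a worker-owned cooperative; is located in Zone B; offers live music → Annual Registration required.
§18.7 does not operate a retail storefront; is a worker-owned cooperative → Regulatory Permit not required.
§18.8 is located in Zone B (not: is located in a residentially zoned district) → Regulatory License exemption does not apply.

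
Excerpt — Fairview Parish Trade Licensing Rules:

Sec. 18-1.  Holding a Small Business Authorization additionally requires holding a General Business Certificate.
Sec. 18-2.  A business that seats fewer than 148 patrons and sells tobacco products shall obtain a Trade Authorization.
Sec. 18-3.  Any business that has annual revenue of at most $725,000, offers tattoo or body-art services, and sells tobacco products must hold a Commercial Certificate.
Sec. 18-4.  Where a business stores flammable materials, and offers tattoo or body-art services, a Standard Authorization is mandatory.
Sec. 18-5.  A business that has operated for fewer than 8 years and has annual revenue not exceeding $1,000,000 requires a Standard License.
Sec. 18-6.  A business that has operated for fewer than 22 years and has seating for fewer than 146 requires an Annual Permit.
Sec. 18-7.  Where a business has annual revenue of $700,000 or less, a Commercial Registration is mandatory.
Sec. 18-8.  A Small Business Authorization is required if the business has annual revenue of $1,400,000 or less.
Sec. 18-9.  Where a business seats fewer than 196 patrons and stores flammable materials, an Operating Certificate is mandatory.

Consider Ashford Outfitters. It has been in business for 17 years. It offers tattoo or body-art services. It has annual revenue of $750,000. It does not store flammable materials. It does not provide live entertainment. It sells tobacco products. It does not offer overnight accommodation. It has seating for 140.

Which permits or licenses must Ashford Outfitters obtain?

Sec. 18-1. Small Business Authorization is required → General Business Certificate also required.
Sec. 18-2. seating 140 < 148; sells tobacco products → Trade Authorization required.
Sec. 18-3. revenue $750,000 > $725,000; offers tattoo or body-art services; sells tobacco products → Commercial Certificate not required.
Sec. 18-4. does not store flammable materials; offers tattoo or body-art services → Standard Authorization not required.
Sec. 18-5. years in business 17 ≥ 8; revenue $750,000 ≤ $1,000,000 → Standard License not required.
Sec. 18-6. years in business 17 < 22; seating 140 < 146 → Annual Permit required.
Sec. 18-7. revenue $750,000 > $700,000 → Commercial Registration not required.
Sec. 18-8. revenue $750,000 ≤ $1,400,000 → Small Business Authorization required.
Sec. 18-9. seating 140 < 196; does not store flammable materials → Operating Certificate not required.

Annual Permit, General Business Certificate, Small Business Authorization, Trade Authorization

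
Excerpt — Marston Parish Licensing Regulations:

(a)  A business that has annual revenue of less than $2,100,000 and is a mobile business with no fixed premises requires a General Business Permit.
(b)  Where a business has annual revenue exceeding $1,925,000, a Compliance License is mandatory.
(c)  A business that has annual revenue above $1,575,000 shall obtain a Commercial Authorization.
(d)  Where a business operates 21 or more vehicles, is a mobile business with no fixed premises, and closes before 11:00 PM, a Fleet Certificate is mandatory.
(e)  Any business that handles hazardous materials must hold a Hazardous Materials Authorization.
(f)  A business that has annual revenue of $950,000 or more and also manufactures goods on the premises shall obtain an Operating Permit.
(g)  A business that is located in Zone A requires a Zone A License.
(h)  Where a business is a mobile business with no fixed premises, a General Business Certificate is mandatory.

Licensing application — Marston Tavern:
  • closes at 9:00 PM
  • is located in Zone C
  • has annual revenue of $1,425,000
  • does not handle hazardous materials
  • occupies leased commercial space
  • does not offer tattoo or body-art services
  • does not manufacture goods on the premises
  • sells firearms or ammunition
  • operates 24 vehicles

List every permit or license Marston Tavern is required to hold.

(a) revenue $1,425,000 < $2,100,000; occupies leased commercial space (not: is a mobile business with no fixed premises) → General Business Permit not required.
(b) revenue $1,425,000 ≤ $1,925,000 → Compliance License not required.
(c) revenue $1,425,000 ≤ $1,575,000 → Commercial Authorization not required.
(d) vehicles 24 ≥ 21; occupies leased commercial space (not: is a mobile business with no fixed premises); closes 9:00 PM, at/before 11:00 PM → Fleet Certificate not required.
(e) does not handle hazardous materials → Hazardous Materials Authorization not required.
(f) revenue $1,425,000 ≥ $950,000; does not manufacture goods on the premises → Operating Permit not required.
(g) is located in Zone C (not: is located in Zone A) → Zone A License not required.
(h) occupies leased commercial space (not: is a mobile business with no fixed premises) → General Business Certificate not required.

None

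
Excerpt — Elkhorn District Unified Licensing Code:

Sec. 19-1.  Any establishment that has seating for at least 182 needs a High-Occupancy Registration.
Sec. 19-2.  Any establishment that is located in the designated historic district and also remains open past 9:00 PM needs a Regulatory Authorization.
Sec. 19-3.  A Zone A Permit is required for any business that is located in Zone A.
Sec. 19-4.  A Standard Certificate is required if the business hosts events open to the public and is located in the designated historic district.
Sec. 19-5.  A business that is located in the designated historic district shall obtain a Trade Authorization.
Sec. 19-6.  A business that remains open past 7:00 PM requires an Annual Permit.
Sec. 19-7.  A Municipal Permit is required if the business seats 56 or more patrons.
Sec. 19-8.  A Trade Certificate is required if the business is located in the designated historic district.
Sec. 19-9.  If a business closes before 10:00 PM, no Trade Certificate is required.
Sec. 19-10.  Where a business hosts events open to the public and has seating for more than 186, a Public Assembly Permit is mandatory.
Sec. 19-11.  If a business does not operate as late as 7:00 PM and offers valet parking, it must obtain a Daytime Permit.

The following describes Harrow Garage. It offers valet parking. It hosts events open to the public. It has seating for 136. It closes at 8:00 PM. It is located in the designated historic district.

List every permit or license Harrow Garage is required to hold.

Annual Permit, Municipal Permit, Standard Certificate, Trade Authorization

Sec. 19-1. seating 136 < 182 → High-Occupancy Registration not required.
Sec. 19-2. is located in the designated historic district; closes 8:00 PM, at/before 9:00 PM → Regulatory Authorization not required.
Sec. 19-3. is located in the designated historic district (not: is located in Zone A) → Zone A Permit not required.
Sec. 19-4. hosts events open to the public; is located in the designated historic district → Standard Certificate required.
Sec. 19-5. is located in the designated historic district → Trade Authorization required.
Sec. 19-6. closes 8:00 PM, after 7:00 PM → Annual Permit required.
Sec. 19-7. seating 136 ≥ 56 → Municipal Permit required.
Sec. 19-8. is located in the designated historic district → Trade Certificate required.
Sec. 19-9. closes 8:00 PM, at/before 10:00 PM → exempt from Trade Certificate.
Sec. 19-10. hosts events open to the public; seating 136 ≤ 186 → Public Assembly Permit not required.
Sec. 19-11. closes 8:00 PM, after 7:00 PM; offers valet parking → Daytime Permit not required.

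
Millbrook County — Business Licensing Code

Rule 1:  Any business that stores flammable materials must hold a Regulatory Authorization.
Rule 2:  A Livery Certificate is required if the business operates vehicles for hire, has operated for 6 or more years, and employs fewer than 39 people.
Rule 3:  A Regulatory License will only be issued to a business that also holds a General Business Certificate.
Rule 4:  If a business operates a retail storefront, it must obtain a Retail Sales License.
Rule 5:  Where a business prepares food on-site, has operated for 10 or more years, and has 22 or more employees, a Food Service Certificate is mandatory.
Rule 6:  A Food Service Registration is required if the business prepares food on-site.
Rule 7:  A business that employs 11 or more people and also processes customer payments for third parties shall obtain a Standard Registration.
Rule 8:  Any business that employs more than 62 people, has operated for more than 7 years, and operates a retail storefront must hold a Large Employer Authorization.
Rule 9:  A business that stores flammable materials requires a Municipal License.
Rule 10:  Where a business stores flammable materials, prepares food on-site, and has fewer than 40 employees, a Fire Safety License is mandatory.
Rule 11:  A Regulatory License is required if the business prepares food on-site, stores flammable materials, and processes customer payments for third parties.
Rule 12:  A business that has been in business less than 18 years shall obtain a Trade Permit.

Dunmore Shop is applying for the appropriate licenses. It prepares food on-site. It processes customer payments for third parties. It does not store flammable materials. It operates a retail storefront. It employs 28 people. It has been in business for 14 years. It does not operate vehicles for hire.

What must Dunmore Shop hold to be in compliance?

Food Service Certificate, Food Service Registration, Retail Sales License, Standard Registration, Trade Permit

Rule 1: does not store flammable materials → Regulatory Authorization not required.
Rule 2: does not operate vehicles for hire; years in business 14 ≥ 6; employees 28 < 39 → Livery Certificate not required.
Rule 3: Regulatory License is not required → no effect.
Rule 4: operates a retail storefront → Retail Sales License required.
Rule 5: prepares food on-site; years in business 14 ≥ 10; employees 28 ≥ 22 → Food Service Certificate required.
Rule 6: prepares food on-site → Food Service Registration required.
Rule 7: employees 28 ≥ 11; processes customer payments for third parties → Standard Registration required.
Rule 8: employees 28 ≤ 62; years in business 14 > 7; operates a retail storefront → Large Employer Authorization not required.
Rule 9: does not store flammable materials → Municipal License not required.
Rule 10: does not store flammable materials; prepares food on-site; employees 28 < 40 → Fire Safety License not required.
Rule 11: prepares food on-site; does not store flammable materials; processes customer payments for third parties → Regulatory License not required.
Rule 12: years in business 14 < 18 → Trade Permit required.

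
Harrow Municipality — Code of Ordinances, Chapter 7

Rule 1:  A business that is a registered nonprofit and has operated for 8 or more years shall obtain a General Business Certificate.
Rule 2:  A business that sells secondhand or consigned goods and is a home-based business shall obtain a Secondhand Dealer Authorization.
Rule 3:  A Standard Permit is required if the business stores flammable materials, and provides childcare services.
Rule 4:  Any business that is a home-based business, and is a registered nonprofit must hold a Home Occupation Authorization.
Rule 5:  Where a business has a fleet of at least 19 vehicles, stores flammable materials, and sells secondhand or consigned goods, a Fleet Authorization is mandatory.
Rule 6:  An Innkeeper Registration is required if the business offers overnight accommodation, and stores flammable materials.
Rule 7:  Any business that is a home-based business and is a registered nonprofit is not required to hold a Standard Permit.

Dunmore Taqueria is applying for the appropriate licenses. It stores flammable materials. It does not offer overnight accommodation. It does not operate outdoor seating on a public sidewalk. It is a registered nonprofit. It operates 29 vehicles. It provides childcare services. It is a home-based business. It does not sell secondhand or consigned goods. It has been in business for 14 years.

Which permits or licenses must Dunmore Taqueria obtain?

General Business Certificate, Home Occupation Authorization

Rule 1: is a registered nonprofit; years in business 14 ≥ 8 → General Business Certificate required.
Rule 2: does not sell secondhand or consigned goods; is a home-based business → Secondhand Dealer Authorization not required.
Rule 3: stores flammable materials; provides childcare services → Standard Permit required.
Rule 4: is a home-based business; is a registered nonprofit → Home Occupation Authorization required.
Rule 5: vehicles 29 ≥ 19; stores flammable materials; does not sell secondhand or consigned goods → Fleet Authorization not required.
Rule 6: does not offer overnight accommodation; stores flammable materials → Innkeeper Registration not required.
Rule 7: is a home-based business; is a registered nonprofit → exempt from Standard Permit.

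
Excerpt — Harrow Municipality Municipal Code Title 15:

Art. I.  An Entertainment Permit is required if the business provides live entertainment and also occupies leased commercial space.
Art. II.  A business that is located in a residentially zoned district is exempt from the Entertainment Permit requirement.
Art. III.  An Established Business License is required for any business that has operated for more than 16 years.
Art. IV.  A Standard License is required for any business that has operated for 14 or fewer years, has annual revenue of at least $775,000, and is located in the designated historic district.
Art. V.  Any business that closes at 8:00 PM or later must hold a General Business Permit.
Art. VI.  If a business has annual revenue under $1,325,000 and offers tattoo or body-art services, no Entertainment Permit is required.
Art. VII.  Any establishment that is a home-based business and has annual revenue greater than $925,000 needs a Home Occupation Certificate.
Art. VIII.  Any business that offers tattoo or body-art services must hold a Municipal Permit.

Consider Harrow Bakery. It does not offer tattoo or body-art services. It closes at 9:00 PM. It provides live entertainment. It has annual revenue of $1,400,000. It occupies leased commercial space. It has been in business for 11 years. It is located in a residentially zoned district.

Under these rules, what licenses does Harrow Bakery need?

Art. I. provides live entertainment; occupies leased commercial space → Entertainment Permit required.
Art. II. is located in a residentially zoned district → exempt from Entertainment Permit.
Art. III. years in business 11 ≤ 16 → Established Business License not required.
Art. IV. years in business 11 ≤ 14; revenue $1,400,000 ≥ $775,000; is located in a residentially zoned district (not: is located in the designated historic district) → Standard License not required.
Art. V. closes 9:00 PM, after 8:00 PM → General Business Permit required.
Art. VI. revenue $1,400,000 ≥ $1,325,000; does not offer tattoo or body-art services → Entertainment Permit exemption does not apply.
Art. VII. occupies leased commercial space (not: is a home-based business); revenue $1,400,000 > $925,000 → Home Occupation Certificate not required.
Art. VIII. does not offer tattoo or body-art services → Municipal Permit not required.

General Business Permit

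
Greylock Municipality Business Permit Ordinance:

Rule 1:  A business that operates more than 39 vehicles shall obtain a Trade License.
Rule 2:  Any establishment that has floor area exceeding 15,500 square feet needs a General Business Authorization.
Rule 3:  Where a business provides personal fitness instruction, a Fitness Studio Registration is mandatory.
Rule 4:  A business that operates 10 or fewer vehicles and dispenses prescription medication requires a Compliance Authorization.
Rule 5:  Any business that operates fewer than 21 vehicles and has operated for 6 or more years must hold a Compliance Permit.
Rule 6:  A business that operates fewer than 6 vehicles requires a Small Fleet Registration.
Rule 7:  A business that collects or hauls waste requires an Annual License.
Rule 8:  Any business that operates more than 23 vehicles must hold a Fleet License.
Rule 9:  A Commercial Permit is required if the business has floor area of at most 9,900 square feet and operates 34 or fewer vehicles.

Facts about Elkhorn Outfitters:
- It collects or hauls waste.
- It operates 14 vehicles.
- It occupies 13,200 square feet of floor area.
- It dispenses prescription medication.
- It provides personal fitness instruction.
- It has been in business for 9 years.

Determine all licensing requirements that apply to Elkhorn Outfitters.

Rule 1: vehicles 14 ≤ 39 → Trade License not required.
Rule 2: floor area 13,200 square feet ≤ 15,500 square feet → General Business Authorization not required.
Rule 3: provides personal fitness instruction → Fitness Studio Registration required.
Rule 4: vehicles 14 > 10; dispenses prescription medication → Compliance Authorization not required.
Rule 5: vehicles 14 < 21; years in business 9 ≥ 6 → Compliance Permit required.
Rule 6: vehicles 14 ≥ 6 → Small Fleet Registration not required.
Rule 7: collects or hauls waste → Annual License required.
Rule 8: vehicles 14 ≤ 23 → Fleet License not required.
Rule 9: floor area 13,200 square feet > 9,900 square feet; vehicles 14 ≤ 34 → Commercial Permit not required.

Annual License, Compliance Permit, Fitness Studio Registration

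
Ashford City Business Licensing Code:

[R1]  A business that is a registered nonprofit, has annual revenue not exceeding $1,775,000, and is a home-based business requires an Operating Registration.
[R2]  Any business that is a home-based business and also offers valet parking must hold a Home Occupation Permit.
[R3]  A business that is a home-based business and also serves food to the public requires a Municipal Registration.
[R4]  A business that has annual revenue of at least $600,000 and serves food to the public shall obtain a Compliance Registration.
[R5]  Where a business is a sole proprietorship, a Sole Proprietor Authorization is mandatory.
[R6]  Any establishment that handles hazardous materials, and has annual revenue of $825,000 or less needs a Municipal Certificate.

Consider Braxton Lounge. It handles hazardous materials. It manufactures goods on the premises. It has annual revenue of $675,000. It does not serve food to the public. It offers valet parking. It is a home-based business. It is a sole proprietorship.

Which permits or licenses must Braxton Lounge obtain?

[R1] is a sole proprietorship (not: is a registered nonprofit); revenue $675,000 ≤ $1,775,000; is a home-based business → Operating Registration not required.
[R2] is a home-based business; offers valet parking → Home Occupation Permit required.
[R3] is a home-based business; does not serve food to the public → Municipal Registration not required.
[R4] revenue $675,000 ≥ $600,000; does not serve food to the public → Compliance Registration not required.
[R5] is a sole proprietorship → Sole Proprietor Authorization required.
[R6] handles hazardous materials; revenue $675,000 ≤ $825,000 → Municipal Certificate required.

Home Occupation Permit, Municipal Certificate, Sole Proprietor Authorization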